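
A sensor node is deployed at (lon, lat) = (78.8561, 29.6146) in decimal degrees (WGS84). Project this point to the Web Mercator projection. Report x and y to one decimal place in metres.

x 8778220.9 m, y 3454105.8 m

Web Mercator is spherical with R = a = 6378137 m.
x = R·λ = 6378137 × 1.376298580 = 8778220.898 m.
y = R·ln tan(π/4 + φ/2) = 6378137 × 0.541554037 = 3454105.842 m.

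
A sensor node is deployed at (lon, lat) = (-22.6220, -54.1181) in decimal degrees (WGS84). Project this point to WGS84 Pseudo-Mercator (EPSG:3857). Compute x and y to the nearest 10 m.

x -2518270 m, y -7192550 m

Web Mercator is spherical with R = a = 6378137 m.
x = R·λ = 6378137 × -0.394828383 = -2518269.521 m.
y = R·ln tan(π/4 + φ/2) = 6378137 × -1.127688983 = -7192554.824 m.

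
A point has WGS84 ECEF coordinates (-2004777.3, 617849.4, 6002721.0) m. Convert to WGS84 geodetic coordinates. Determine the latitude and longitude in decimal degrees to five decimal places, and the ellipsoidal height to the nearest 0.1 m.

lat 70.85610°, lon 162.87130°, h -333.0 m

λ = atan2(Y, X) = 162.87130134°; p = √(X²+Y²) = 2097825.0 m.
Bowring's method on WGS84 (a = 6378137 m, b = 6356752.314 m) gives φ = 70.85609996°, h = -332.986 m.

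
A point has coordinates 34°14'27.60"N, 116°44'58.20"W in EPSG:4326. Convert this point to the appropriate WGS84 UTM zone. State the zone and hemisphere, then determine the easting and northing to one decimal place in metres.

Longitude -116.7495° lies in the 6° band [-120°, -114°), giving zone 11; latitude is north of the equator, so 11N.
Zone 11 central meridian λ₀ = 6×11 − 183 = -117°; Δλ = +0.2505°.
Transverse Mercator on WGS84 with k₀ = 0.9996 gives E = 523067.625 m, N = 3788906.478 m.

Zone 11N: E 523067.6 m, N 3788906.5 m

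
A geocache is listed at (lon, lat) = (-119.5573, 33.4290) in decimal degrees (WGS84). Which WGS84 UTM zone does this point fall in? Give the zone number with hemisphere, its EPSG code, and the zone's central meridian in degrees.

Zone 11N (EPSG:32611), central meridian -117°

UTM zone = ⌊(λ + 180)/6⌋ + 1; -119.5573° ∈ [-120°, -114°) → zone 11.
Hemisphere: N (φ ≥ 0).
Central meridian λ₀ = 6×11 − 183 = -117°.
EPSG code: 32611.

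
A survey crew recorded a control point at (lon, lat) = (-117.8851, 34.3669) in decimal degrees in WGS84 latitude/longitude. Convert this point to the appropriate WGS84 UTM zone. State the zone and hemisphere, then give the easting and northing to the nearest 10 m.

Longitude -117.8851° lies in the 6° band [-120°, -114°), giving zone 11; latitude is north of the equator, so 11N.
Zone 11 central meridian λ₀ = 6×11 − 183 = -117°; Δλ = -0.8851°.
Transverse Mercator on WGS84 with k₀ = 0.9996 gives E = 418614.844 m, N = 3803193.203 m.

Zone 11N: E 418610 m, N 3803190 m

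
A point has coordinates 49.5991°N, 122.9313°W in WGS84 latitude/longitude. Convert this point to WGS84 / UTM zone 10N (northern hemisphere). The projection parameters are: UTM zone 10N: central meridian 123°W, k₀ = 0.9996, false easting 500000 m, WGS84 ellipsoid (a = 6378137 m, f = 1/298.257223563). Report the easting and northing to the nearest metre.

Zone 10 central meridian λ₀ = 6×10 − 183 = -123°; Δλ = +0.0687°.
Transverse Mercator on WGS84 with k₀ = 0.9996 gives E = 504964.348 m, N = 5494060.624 m.

E 504964 m, N 5494061 m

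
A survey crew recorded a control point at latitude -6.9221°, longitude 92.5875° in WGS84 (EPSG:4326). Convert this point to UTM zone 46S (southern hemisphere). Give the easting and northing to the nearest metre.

Zone 46 central meridian λ₀ = 6×46 − 183 = 93°; Δλ = -0.4125°.
Transverse Mercator on WGS84 with k₀ = 0.9996 gives E = 454431.053 m, N = 9234842.925 m.

E 454431 m, N 9234843 m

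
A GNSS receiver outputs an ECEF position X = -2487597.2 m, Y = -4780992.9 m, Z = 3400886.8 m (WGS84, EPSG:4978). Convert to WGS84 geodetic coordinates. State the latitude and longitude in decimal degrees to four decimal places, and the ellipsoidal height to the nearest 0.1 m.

lat 32.4270°, lon -117.4884°, h 734.7 m

λ = atan2(Y, X) = -117.48839957°; p = √(X²+Y²) = 5389437.2 m.
Bowring's method on WGS84 (a = 6378137 m, b = 6356752.314 m) gives φ = 32.42699968°, h = 734.700 m.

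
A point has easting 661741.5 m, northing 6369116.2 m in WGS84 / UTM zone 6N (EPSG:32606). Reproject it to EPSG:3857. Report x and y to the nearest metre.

x -16064015 m, y 7849740 m

Unproject from UTM 6N (λ₀ = -147°) → φ = 57.43590011°, λ = -144.30550078°.
Web Mercator (R = 6378137 m): x = -16064014.865 m, y = 7849739.730 m.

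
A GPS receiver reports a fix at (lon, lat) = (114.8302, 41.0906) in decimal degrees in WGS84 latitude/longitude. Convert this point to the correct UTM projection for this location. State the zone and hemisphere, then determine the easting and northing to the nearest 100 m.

Zone 50N: E 317800 m, N 4551100 m

Longitude 114.8302° lies in the 6° band [114°, 120°), giving zone 50; latitude is north of the equator, so 50N.
Zone 50 central meridian λ₀ = 6×50 − 183 = 117°; Δλ = -2.1698°.
Transverse Mercator on WGS84 with k₀ = 0.9996 gives E = 317760.593 m, N = 4551083.173 m.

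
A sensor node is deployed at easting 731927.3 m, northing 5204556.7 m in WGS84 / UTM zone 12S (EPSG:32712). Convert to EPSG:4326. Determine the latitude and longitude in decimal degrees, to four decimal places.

Zone 12S: λ₀ = -111°, k₀ = 0.9996, false easting 500000 m, false northing 10000000 m.
Meridian distance M = (N − FN)/k₀ = -4797362.2 m.
Inverse transverse Mercator on WGS84 gives φ = -43.27610020°, λ = -108.14179965°.

lat -43.2761°, lon -108.1418°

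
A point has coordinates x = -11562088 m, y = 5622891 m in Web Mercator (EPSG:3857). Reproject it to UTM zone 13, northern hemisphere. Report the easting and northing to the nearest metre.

E 589520 m, N 4984544 m

Web Mercator inverse (R = 6378137 m) → φ = 45.00869856°, λ = -103.86400367°.
UTM 13N forward: E = 589520.347 m, N = 4984544.362 m.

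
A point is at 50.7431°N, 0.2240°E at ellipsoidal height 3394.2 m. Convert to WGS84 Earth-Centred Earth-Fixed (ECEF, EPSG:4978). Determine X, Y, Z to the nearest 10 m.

WGS84: a = 6378137 m, e² = 0.006694380; N(φ) = a/√(1−e²sin²φ) = 6390975.697 m.
X = (N+h)·cosφ·cosλ = 4046317.282 m; Y = (N+h)·cosφ·sinλ = 15819.310 m; Z = (N(1−e²)+h)·sinφ = 4918137.695 m.

X 4046320 m, Y 15820 m, Z 4918140 m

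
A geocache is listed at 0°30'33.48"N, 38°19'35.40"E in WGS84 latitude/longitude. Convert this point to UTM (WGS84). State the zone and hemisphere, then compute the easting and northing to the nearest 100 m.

Longitude 38.3265° lies in the 6° band [36°, 42°), giving zone 37; latitude is north of the equator, so 37N.
Zone 37 central meridian λ₀ = 6×37 − 183 = 39°; Δλ = -0.6735°.
Transverse Mercator on WGS84 with k₀ = 0.9996 gives E = 425057.516 m, N = 56296.883 m.

Zone 37N: E 425100 m, N 56300 m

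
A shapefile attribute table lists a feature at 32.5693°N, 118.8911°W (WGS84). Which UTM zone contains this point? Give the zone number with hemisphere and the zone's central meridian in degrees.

UTM zone = ⌊(λ + 180)/6⌋ + 1; -118.8911° ∈ [-120°, -114°) → zone 11.
Hemisphere: N (φ ≥ 0).
Central meridian λ₀ = 6×11 − 183 = -117°.

Zone 11N, central meridian -117°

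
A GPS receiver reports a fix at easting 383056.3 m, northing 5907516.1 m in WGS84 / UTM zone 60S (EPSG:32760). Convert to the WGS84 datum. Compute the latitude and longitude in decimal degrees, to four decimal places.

Zone 60S: λ₀ = 177°, k₀ = 0.9996, false easting 500000 m, false northing 10000000 m.
Meridian distance M = (N − FN)/k₀ = -4094121.5 m.
Inverse transverse Mercator on WGS84 gives φ = -36.97119966°, λ = 175.68619992°.

lat -36.9712°, lon 175.6862°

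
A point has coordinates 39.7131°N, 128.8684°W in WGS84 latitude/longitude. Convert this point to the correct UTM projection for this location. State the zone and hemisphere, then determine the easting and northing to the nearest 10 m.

Zone 9N: E 511280 m, N 4395920 m

Longitude -128.8684° lies in the 6° band [-132°, -126°), giving zone 9; latitude is north of the equator, so 9N.
Zone 9 central meridian λ₀ = 6×9 − 183 = -129°; Δλ = +0.1316°.
Transverse Mercator on WGS84 with k₀ = 0.9996 gives E = 511280.209 m, N = 4395923.192 m.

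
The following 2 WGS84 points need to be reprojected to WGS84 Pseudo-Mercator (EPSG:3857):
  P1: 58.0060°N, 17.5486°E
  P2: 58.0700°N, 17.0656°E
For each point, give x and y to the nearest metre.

P1: x 1953501 m, y 7968578 m; P2: x 1899734 m, y 7982037 m

Web Mercator: x = R·λ, y = R·ln tan(π/4+φ/2), R = 6378137 m.
P1 (58.0060°, 17.5486°) → (1953501.216, 7968578.053) m.
P2 (58.0700°, 17.0656°) → (1899733.902, 7982036.747) m.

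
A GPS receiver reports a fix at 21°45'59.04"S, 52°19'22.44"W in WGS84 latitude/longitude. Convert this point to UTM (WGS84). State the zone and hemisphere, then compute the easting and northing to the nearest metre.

Longitude -52.3229° lies in the 6° band [-54°, -48°), giving zone 22; latitude is south of the equator, so 22S.
Zone 22 central meridian λ₀ = 6×22 − 183 = -51°; Δλ = -1.3229°.
Transverse Mercator on WGS84 with k₀ = 0.9996 gives E = 363217.767 m, N = 7592443.289 m.

Zone 22S: E 363218 m, N 7592443 m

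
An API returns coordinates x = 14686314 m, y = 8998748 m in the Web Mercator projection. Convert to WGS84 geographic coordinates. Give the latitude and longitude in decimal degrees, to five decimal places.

lat 62.58310°, lon 131.92940°

R = 6378137 m. λ = x/R = 131.92940334°.
φ = 2·arctan(exp(y/R)) − 90° = 2·arctan(4.09954) − 90° = 62.58309901°.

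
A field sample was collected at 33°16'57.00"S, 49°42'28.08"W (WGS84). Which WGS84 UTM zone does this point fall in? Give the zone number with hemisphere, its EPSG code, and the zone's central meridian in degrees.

UTM zone = ⌊(λ + 180)/6⌋ + 1; -49.7078° ∈ [-54°, -48°) → zone 22.
Hemisphere: S (φ < 0).
Central meridian λ₀ = 6×22 − 183 = -51°.
EPSG code: 32722.

Zone 22S (EPSG:32722), central meridian -51°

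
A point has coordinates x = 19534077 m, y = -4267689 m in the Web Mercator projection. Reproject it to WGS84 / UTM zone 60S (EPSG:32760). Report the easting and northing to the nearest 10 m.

Web Mercator inverse (R = 6378137 m) → φ = -35.76030036°, λ = 175.47759930°.
UTM 60S forward: E = 362370.448 m, N = 6041568.511 m.

E 362370 m, N 6041570 m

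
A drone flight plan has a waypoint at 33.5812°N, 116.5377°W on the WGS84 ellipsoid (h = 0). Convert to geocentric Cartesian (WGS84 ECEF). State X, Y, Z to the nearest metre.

WGS84: a = 6378137 m, e² = 0.006694380; N(φ) = a/√(1−e²sin²φ) = 6384678.508 m.
X = (N+h)·cosφ·cosλ = -2376499.509 m; Y = (N+h)·cosφ·sinλ = -4758676.764 m; Z = (N(1−e²)+h)·sinφ = 3507840.927 m.

X -2376500 m, Y -4758677 m, Z 3507841 m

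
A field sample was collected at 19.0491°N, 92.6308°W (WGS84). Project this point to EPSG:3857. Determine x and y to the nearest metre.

Web Mercator is spherical with R = a = 6378137 m.
x = R·λ = 6378137 × -1.616712449 = -10311613.488 m.
y = R·ln tan(π/4 + φ/2) = 6378137 × 0.338769377 = 2160717.498 m.

x -10311613 m, y 2160717 m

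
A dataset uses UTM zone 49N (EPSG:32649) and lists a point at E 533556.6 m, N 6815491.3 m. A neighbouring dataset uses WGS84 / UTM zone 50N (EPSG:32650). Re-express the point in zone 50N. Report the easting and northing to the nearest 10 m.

UTM 49N → geographic: φ = 61.47169983°, λ = 111.62979976°.
UTM 50N (λ₀ = 117°) forward: E = 214093.301 m, N = 6827113.678 m.

E 214090 m, N 6827110 m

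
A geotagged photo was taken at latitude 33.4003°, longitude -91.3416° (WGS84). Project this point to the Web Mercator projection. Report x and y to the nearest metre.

x -10168100 m, y 3948558 m

Web Mercator is spherical with R = a = 6378137 m.
x = R·λ = 6378137 × -1.594211664 = -10168100.400 m.
y = R·ln tan(π/4 + φ/2) = 6378137 × 0.619077080 = 3948558.429 m.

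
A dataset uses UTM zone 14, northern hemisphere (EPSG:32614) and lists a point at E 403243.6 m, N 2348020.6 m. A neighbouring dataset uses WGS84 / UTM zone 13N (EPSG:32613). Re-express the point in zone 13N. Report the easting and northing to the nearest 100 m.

UTM 14N → geographic: φ = 21.23119963°, λ = -99.93240011°.
UTM 13N (λ₀ = -105°) forward: E = 1026364.086 m, N = 2356180.284 m.

E 1026400 m, N 2356200 m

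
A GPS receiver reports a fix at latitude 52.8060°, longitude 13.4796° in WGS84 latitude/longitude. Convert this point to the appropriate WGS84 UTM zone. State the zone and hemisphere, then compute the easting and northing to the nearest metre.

Longitude 13.4796° lies in the 6° band [12°, 18°), giving zone 33; latitude is north of the equator, so 33N.
Zone 33 central meridian λ₀ = 6×33 − 183 = 15°; Δλ = -1.5204°.
Transverse Mercator on WGS84 with k₀ = 0.9996 gives E = 397511.855 m, N = 5851773.309 m.

Zone 33N: E 397512 m, N 5851773 m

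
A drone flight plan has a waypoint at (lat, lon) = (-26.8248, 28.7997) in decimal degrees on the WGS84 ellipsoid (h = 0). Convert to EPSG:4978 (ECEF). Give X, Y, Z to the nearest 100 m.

X 4991200 m, Y 2743900 m, Z -2860900 m

WGS84: a = 6378137 m, e² = 0.006694380; N(φ) = a/√(1−e²sin²φ) = 6382488.907 m.
X = (N+h)·cosφ·cosλ = 4991170.624 m; Y = (N+h)·cosφ·sinλ = 2743885.238 m; Z = (N(1−e²)+h)·sinφ = -2860905.433 m.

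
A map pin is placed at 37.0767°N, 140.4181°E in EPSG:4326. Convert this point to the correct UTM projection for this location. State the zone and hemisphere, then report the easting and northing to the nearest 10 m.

Longitude 140.4181° lies in the 6° band [138°, 144°), giving zone 54; latitude is north of the equator, so 54N.
Zone 54 central meridian λ₀ = 6×54 − 183 = 141°; Δλ = -0.5819°.
Transverse Mercator on WGS84 with k₀ = 0.9996 gives E = 448276.633 m, N = 4103539.358 m.

Zone 54N: E 448280 m, N 4103540 m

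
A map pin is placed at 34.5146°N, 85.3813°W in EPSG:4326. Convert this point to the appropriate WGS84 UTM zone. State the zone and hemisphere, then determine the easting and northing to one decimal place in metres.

Zone 16N: E 648583.1 m, N 3820405.6 m

Longitude -85.3813° lies in the 6° band [-90°, -84°), giving zone 16; latitude is north of the equator, so 16N.
Zone 16 central meridian λ₀ = 6×16 − 183 = -87°; Δλ = +1.6187°.
Transverse Mercator on WGS84 with k₀ = 0.9996 gives E = 648583.136 m, N = 3820405.637 m.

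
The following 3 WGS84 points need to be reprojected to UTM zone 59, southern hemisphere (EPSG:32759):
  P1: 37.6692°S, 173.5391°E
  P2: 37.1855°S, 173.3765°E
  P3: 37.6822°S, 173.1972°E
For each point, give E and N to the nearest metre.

P1: E 723943 m, N 5827853 m; P2: E 710953 m, N 5881904 m; P3: E 693750 m, N 5827173 m

UTM zone 59S: λ₀ = 171°, k₀ = 0.9996.
P1 (-37.6692°, 173.5391°) → (723942.574, 5827853.430) m.
P2 (-37.1855°, 173.3765°) → (710953.291, 5881904.122) m.
P3 (-37.6822°, 173.1972°) → (693749.912, 5827173.056) m.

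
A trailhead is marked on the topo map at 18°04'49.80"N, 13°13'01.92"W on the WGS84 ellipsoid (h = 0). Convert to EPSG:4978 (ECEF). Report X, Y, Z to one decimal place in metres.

WGS84: a = 6378137 m, e² = 0.006694380; N(φ) = a/√(1−e²sin²φ) = 6380194.292 m.
X = (N+h)·cosφ·cosλ = 5904485.374 m; Y = (N+h)·cosφ·sinλ = -1386754.691 m; Z = (N(1−e²)+h)·sinφ = 1966856.268 m.

X 5904485.4 m, Y -1386754.7 m, Z 1966856.3 m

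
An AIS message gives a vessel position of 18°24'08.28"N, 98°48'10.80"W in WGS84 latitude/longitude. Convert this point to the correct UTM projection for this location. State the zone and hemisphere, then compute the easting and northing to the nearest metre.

Zone 14N: E 520807 m, N 2034707 m

Longitude -98.8030° lies in the 6° band [-102°, -96°), giving zone 14; latitude is north of the equator, so 14N.
Zone 14 central meridian λ₀ = 6×14 − 183 = -99°; Δλ = +0.1970°.
Transverse Mercator on WGS84 with k₀ = 0.9996 gives E = 520807.167 m, N = 2034706.673 m.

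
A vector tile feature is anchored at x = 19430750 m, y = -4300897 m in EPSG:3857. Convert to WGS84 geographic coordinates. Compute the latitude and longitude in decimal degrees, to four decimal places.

R = 6378137 m. λ = x/R = 174.54939707°.
φ = 2·arctan(exp(y/R)) − 90° = 2·arctan(0.50950) − 90° = -36.00200311°.

lat -36.0020°, lon 174.5494°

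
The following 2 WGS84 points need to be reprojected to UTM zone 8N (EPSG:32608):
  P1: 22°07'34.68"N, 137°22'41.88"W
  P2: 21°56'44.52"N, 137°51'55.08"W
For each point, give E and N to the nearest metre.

P1: E 254677 m, N 2448725 m; P2: E 204039 m, N 2429584 m

UTM zone 8N: λ₀ = -135°, k₀ = 0.9996.
P1 (22.1263°, -137.3783°) → (254677.029, 2448725.202) m.
P2 (21.9457°, -137.8653°) → (204039.339, 2429584.029) m.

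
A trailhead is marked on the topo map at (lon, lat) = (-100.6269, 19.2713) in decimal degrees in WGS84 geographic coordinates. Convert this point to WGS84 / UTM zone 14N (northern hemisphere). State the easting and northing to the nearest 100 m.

E 329000 m, N 2131600 m

Zone 14 central meridian λ₀ = 6×14 − 183 = -99°; Δλ = -1.6269°.
Transverse Mercator on WGS84 with k₀ = 0.9996 gives E = 329030.275 m, N = 2131647.909 m.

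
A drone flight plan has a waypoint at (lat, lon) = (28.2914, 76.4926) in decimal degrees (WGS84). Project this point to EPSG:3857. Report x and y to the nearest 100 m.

x 8515100 m, y 3285800 m

Web Mercator is spherical with R = a = 6378137 m.
x = R·λ = 6378137 × 1.335047723 = 8515117.281 m.
y = R·ln tan(π/4 + φ/2) = 6378137 × 0.515160240 = 3285762.586 m.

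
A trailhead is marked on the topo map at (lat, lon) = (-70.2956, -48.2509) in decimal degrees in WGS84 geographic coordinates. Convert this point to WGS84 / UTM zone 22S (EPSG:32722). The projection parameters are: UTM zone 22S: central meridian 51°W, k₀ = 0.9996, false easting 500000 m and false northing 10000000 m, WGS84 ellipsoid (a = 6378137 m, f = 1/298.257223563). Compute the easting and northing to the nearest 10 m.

Zone 22 central meridian λ₀ = 6×22 − 183 = -51°; Δλ = +2.7491°.
Transverse Mercator on WGS84 with k₀ = 0.9996 gives E = 603418.266 m, N = 2198825.451 m.

E 603420 m, N 2198830 m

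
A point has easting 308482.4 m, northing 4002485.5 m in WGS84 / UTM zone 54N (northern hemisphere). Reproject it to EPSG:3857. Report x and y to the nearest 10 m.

x 15459070 m, y 4321030 m

Unproject from UTM 54N (λ₀ = 141°) → φ = 36.14820027°, λ = 138.87119978°.
Web Mercator (R = 6378137 m): x = 15459071.245 m, y = 4321032.708 m.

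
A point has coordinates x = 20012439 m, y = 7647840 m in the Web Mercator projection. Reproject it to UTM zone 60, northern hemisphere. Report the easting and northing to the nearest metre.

E 671031 m, N 6259239 m

Web Mercator inverse (R = 6378137 m) → φ = 56.44660155°, λ = 179.77479826°.
UTM 60N forward: E = 671031.146 m, N = 6259239.406 m.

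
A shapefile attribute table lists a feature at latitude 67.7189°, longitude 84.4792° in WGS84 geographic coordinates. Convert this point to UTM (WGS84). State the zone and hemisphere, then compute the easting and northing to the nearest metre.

Longitude 84.4792° lies in the 6° band [84°, 90°), giving zone 45; latitude is north of the equator, so 45N.
Zone 45 central meridian λ₀ = 6×45 − 183 = 87°; Δλ = -2.5208°.
Transverse Mercator on WGS84 with k₀ = 0.9996 gives E = 393365.822 m, N = 7513695.748 m.

Zone 45N: E 393366 m, N 7513696 m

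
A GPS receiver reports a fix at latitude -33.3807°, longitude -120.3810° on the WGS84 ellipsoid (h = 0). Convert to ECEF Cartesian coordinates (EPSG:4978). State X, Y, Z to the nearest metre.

WGS84: a = 6378137 m, e² = 0.006694380; N(φ) = a/√(1−e²sin²φ) = 6384609.548 m.
X = (N+h)·cosφ·cosλ = -2696323.763 m; Y = (N+h)·cosφ·sinλ = -4599266.320 m; Z = (N(1−e²)+h)·sinφ = -3489292.849 m.

X -2696324 m, Y -4599266 m, Z -3489293 m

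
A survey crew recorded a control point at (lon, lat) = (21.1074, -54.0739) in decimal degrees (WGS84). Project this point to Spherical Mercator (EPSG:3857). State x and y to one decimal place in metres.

Web Mercator is spherical with R = a = 6378137 m.
x = R·λ = 6378137 × 0.368393627 = 2349665.020 m.
y = R·ln tan(π/4 + φ/2) = 6378137 × -1.126373502 = -7184164.511 m.

x 2349665.0 m, y -7184164.5 m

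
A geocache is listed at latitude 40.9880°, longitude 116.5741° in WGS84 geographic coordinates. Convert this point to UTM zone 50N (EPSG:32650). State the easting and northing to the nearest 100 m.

E 464200 m, N 4537500 m

Zone 50 central meridian λ₀ = 6×50 − 183 = 117°; Δλ = -0.4259°.
Transverse Mercator on WGS84 with k₀ = 0.9996 gives E = 464174.616 m, N = 4537512.284 m.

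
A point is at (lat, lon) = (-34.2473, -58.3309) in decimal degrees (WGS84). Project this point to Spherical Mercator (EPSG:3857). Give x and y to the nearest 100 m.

x -6493400 m, y -4062100 m

Web Mercator is spherical with R = a = 6378137 m.
x = R·λ = 6378137 × -1.018066261 = -6493366.086 m.
y = R·ln tan(π/4 + φ/2) = 6378137 × -0.636872006 = -4062056.909 m.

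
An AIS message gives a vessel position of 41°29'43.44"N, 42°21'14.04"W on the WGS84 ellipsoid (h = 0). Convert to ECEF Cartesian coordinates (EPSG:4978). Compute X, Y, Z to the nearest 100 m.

WGS84: a = 6378137 m, e² = 0.006694380; N(φ) = a/√(1−e²sin²φ) = 6387529.539 m.
X = (N+h)·cosφ·cosλ = 3535598.678 m; Y = (N+h)·cosφ·sinλ = -3223232.407 m; Z = (N(1−e²)+h)·sinφ = 4203789.609 m.

X 3535600 m, Y -3223200 m, Z 4203800 m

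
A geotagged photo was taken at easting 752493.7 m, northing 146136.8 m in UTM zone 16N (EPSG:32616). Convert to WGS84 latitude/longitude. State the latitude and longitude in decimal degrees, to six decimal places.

lat 1.321100°, lon -84.730900°

Zone 16N: λ₀ = -87°, k₀ = 0.9996, false easting 500000 m.
Meridian distance M = (N − FN)/k₀ = 146195.3 m.
Inverse transverse Mercator on WGS84 gives φ = 1.32109980°, λ = -84.73090033°.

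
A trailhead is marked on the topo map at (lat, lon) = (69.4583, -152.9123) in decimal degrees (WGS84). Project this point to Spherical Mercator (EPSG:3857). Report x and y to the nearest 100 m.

x -17022100 m, y 10894700 m

Web Mercator is spherical with R = a = 6378137 m.
x = R·λ = 6378137 × -2.668823102 = -17022119.372 m.
y = R·ln tan(π/4 + φ/2) = 6378137 × 1.708124732 = 10894653.554 m.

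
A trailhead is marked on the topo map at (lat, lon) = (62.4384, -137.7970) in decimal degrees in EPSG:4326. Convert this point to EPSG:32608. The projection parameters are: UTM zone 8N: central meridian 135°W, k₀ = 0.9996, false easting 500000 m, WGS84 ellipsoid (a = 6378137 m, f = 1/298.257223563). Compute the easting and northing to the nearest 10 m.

E 355640 m, N 6926140 m

Zone 8 central meridian λ₀ = 6×8 − 183 = -135°; Δλ = -2.7970°.
Transverse Mercator on WGS84 with k₀ = 0.9996 gives E = 355642.910 m, N = 6926144.448 m.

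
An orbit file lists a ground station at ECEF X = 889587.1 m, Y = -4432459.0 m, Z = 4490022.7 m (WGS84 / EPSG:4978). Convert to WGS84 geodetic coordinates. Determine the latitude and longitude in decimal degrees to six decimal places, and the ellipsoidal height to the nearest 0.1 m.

lat 44.996300°, lon -78.651600°, h 4193.5 m

λ = atan2(Y, X) = -78.65160047°; p = √(X²+Y²) = 4520847.0 m.
Bowring's method on WGS84 (a = 6378137 m, b = 6356752.314 m) gives φ = 44.99630010°, h = 4193.479 m.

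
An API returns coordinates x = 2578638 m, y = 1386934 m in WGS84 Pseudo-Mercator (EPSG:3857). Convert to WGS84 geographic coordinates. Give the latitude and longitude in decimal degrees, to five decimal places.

lat 12.36200°, lon 23.16430°

R = 6378137 m. λ = x/R = 23.16429928°.
φ = 2·arctan(exp(y/R)) − 90° = 2·arctan(1.24290) − 90° = 12.36199736°.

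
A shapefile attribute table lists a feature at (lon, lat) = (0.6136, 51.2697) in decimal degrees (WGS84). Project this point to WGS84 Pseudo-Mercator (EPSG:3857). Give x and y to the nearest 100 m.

Web Mercator is spherical with R = a = 6378137 m.
x = R·λ = 6378137 × 0.010709340 = 68305.640 m.
y = R·ln tan(π/4 + φ/2) = 6378137 × 1.045625063 = 6669139.904 m.

x 68300 m, y 6669100 m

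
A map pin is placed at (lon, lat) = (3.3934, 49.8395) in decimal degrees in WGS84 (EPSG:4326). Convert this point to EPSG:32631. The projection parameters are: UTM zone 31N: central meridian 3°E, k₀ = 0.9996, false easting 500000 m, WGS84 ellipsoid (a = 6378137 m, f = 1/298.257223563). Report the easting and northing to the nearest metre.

E 528288 m, N 5520860 m

Zone 31 central meridian λ₀ = 6×31 − 183 = 3°; Δλ = +0.3934°.
Transverse Mercator on WGS84 with k₀ = 0.9996 gives E = 528287.540 m, N = 5520860.045 m.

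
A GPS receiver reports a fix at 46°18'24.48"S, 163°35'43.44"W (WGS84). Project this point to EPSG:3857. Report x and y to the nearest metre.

Web Mercator is spherical with R = a = 6378137 m.
x = R·λ = 6378137 × -2.855278371 = -18211356.624 m.
y = R·ln tan(π/4 + φ/2) = 6378137 × -0.914005326 = -5829651.186 m.

x -18211357 m, y -5829651 m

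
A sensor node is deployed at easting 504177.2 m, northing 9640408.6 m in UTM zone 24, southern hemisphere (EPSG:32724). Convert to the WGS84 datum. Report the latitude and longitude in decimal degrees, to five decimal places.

Zone 24S: λ₀ = -39°, k₀ = 0.9996, false easting 500000 m, false northing 10000000 m.
Meridian distance M = (N − FN)/k₀ = -359735.3 m.
Inverse transverse Mercator on WGS84 gives φ = -3.25330041°, λ = -38.96240037°.

lat -3.25330°, lon -38.96240°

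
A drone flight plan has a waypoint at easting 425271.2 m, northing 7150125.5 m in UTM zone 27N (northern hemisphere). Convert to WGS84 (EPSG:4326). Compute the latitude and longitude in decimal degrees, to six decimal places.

lat 64.468400°, lon -22.554000°

Zone 27N: λ₀ = -21°, k₀ = 0.9996, false easting 500000 m.
Meridian distance M = (N − FN)/k₀ = 7152986.7 m.
Inverse transverse Mercator on WGS84 gives φ = 64.46840016°, λ = -22.55399989°.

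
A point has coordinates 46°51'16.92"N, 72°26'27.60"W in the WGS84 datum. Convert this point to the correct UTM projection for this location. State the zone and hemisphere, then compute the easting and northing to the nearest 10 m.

Longitude -72.4410° lies in the 6° band [-78°, -72°), giving zone 18; latitude is north of the equator, so 18N.
Zone 18 central meridian λ₀ = 6×18 − 183 = -75°; Δλ = +2.5590°.
Transverse Mercator on WGS84 with k₀ = 0.9996 gives E = 695072.119 m, N = 5192197.098 m.

Zone 18N: E 695070 m, N 5192200 m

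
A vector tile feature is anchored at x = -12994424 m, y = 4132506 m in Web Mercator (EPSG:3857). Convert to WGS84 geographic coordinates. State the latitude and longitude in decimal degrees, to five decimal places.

R = 6378137 m. λ = x/R = -116.73089688°.
φ = 2·arctan(exp(y/R)) − 90° = 2·arctan(1.91156) − 90° = 34.76879848°.

lat 34.76880°, lon -116.73090°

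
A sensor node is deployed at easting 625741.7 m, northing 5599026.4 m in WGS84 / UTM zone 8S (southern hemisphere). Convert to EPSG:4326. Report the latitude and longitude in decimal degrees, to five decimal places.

Zone 8S: λ₀ = -135°, k₀ = 0.9996, false easting 500000 m, false northing 10000000 m.
Meridian distance M = (N − FN)/k₀ = -4402734.7 m.
Inverse transverse Mercator on WGS84 gives φ = -39.74939993°, λ = -133.53230053°.

lat -39.74940°, lon -133.53230°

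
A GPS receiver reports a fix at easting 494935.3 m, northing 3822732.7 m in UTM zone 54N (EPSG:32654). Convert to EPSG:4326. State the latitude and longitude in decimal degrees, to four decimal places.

lat 34.5463°, lon 140.9448°

Zone 54N: λ₀ = 141°, k₀ = 0.9996, false easting 500000 m.
Meridian distance M = (N − FN)/k₀ = 3824262.4 m.
Inverse transverse Mercator on WGS84 gives φ = 34.54629979°, λ = 140.94480039°.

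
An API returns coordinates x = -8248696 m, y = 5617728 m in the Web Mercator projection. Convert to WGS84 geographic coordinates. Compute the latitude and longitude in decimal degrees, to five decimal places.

R = 6378137 m. λ = x/R = -74.09929691°.
φ = 2·arctan(exp(y/R)) − 90° = 2·arctan(2.41278) − 90° = 44.97589853°.

lat 44.97590°, lon -74.09930°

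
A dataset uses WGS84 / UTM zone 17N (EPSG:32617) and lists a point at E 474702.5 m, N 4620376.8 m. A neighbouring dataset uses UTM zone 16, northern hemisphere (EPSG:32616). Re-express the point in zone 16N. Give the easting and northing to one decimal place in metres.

E 973755.4 m, N 4636035.2 m

UTM 17N → geographic: φ = 41.73480036°, λ = -81.30420038°.
UTM 16N (λ₀ = -87°) forward: E = 973755.418 m, N = 4636035.223 m.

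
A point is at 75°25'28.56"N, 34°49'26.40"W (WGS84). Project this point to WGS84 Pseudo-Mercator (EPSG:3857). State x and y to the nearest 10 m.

x -3876590 m, y 13117440 m

Web Mercator is spherical with R = a = 6378137 m.
x = R·λ = 6378137 × -0.607793459 = -3876589.947 m.
y = R·ln tan(π/4 + φ/2) = 6378137 × 2.056625717 = 13117440.581 m.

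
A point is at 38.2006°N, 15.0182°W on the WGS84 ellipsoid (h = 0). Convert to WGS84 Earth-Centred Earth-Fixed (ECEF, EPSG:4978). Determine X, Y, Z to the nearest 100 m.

X 4847300 m, Y -1300500 m, Z 3923000 m

WGS84: a = 6378137 m, e² = 0.006694380; N(φ) = a/√(1−e²sin²φ) = 6386317.341 m.
X = (N+h)·cosφ·cosλ = 4847269.576 m; Y = (N+h)·cosφ·sinλ = -1300472.392 m; Z = (N(1−e²)+h)·sinφ = 3922965.998 m.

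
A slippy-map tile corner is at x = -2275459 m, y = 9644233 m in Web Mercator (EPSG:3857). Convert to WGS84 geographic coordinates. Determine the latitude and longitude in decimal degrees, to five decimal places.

R = 6378137 m. λ = x/R = -20.44079598°.
φ = 2·arctan(exp(y/R)) − 90° = 2·arctan(4.53614) − 90° = 65.13579973°.

lat 65.13580°, lon -20.44080°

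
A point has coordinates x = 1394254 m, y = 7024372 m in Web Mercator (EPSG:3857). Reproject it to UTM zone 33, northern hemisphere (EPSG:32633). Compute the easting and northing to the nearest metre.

Web Mercator inverse (R = 6378137 m) → φ = 53.22309744°, λ = 12.52479678°.
UTM 33N forward: E = 334760.233 m, N = 5899948.357 m.

E 334760 m, N 5899948 m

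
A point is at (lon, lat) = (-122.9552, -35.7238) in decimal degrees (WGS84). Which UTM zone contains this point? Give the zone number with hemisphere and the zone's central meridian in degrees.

UTM zone = ⌊(λ + 180)/6⌋ + 1; -122.9552° ∈ [-126°, -120°) → zone 10.
Hemisphere: S (φ < 0).
Central meridian λ₀ = 6×10 − 183 = -123°.

Zone 10S, central meridian -123°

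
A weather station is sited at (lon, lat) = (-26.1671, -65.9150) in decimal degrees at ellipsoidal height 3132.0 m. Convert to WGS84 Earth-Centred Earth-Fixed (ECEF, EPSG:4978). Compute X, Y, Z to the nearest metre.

WGS84: a = 6378137 m, e² = 0.006694380; N(φ) = a/√(1−e²sin²φ) = 6396005.237 m.
X = (N+h)·cosφ·cosλ = 2343792.048 m; Y = (N+h)·cosφ·sinλ = -1151617.440 m; Z = (N(1−e²)+h)·sinφ = -5802945.385 m.

X 2343792 m, Y -1151617 m, Z -5802945 m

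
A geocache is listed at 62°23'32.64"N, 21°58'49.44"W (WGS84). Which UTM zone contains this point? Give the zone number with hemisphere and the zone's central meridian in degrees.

UTM zone = ⌊(λ + 180)/6⌋ + 1; -21.9804° ∈ [-24°, -18°) → zone 27.
Hemisphere: N (φ ≥ 0).
Central meridian λ₀ = 6×27 − 183 = -21°.

Zone 27N, central meridian -21°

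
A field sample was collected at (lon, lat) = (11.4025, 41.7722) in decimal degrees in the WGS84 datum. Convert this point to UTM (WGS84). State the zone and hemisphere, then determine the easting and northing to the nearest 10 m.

Longitude 11.4025° lies in the 6° band [6°, 12°), giving zone 32; latitude is north of the equator, so 32N.
Zone 32 central meridian λ₀ = 6×32 − 183 = 9°; Δλ = +2.4025°.
Transverse Mercator on WGS84 with k₀ = 0.9996 gives E = 699684.084 m, N = 4627274.168 m.

Zone 32N: E 699680 m, N 4627270 m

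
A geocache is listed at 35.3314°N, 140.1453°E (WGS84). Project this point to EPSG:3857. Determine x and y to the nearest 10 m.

x 15600900 m, y 4209010 m

Web Mercator is spherical with R = a = 6378137 m.
x = R·λ = 6378137 × 2.445996916 = 15600903.433 m.
y = R·ln tan(π/4 + φ/2) = 6378137 × 0.659911943 = 4209008.778 m.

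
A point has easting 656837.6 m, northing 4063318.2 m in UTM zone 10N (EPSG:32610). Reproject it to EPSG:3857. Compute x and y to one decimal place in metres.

x -13496842.6 m, y 4397733.8 m

Unproject from UTM 10N (λ₀ = -123°) → φ = 36.70260044°, λ = -121.24419979°.
Web Mercator (R = 6378137 m): x = -13496842.582 m, y = 4397733.798 m.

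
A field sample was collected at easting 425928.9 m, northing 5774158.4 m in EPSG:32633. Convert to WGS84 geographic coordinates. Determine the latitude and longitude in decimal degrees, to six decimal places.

Zone 33N: λ₀ = 15°, k₀ = 0.9996, false easting 500000 m.
Meridian distance M = (N − FN)/k₀ = 5776469.0 m.
Inverse transverse Mercator on WGS84 gives φ = 52.11300026°, λ = 13.91829991°.

lat 52.113000°, lon 13.918300°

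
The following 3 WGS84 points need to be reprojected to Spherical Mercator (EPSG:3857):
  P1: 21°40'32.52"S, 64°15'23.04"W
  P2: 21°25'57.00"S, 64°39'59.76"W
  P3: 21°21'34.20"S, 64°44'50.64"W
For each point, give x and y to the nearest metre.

Web Mercator: x = R·λ, y = R·ln tan(π/4+φ/2), R = 6378137 m.
P1 (-21.6757°, -64.2564°) → (-7152989.728, -2472633.393) m.
P2 (-21.4325°, -64.6666°) → (-7198652.983, -2443524.944) m.
P3 (-21.3595°, -64.7474°) → (-7207647.598, -2434797.110) m.

P1: x -7152990 m, y -2472633 m; P2: x -7198653 m, y -2443525 m; P3: x -7207648 m, y -2434797 m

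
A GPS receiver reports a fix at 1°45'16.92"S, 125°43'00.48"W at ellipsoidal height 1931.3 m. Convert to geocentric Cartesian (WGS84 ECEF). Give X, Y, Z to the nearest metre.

WGS84: a = 6378137 m, e² = 0.006694380; N(φ) = a/√(1−e²sin²φ) = 6378157.017 m.
X = (N+h)·cosφ·cosλ = -3722816.988 m; Y = (N+h)·cosφ·sinλ = -5177643.719 m; Z = (N(1−e²)+h)·sinφ = -194054.100 m.

X -3722817 m, Y -5177644 m, Z -194054 m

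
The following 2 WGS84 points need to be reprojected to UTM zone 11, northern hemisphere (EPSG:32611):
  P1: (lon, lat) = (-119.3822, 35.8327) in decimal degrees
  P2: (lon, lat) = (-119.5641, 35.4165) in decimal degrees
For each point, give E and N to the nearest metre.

P1: E 284826 m, N 3968012 m; P2: E 267188 m, N 3922253 m

UTM zone 11N: λ₀ = -117°, k₀ = 0.9996.
P1 (35.8327°, -119.3822°) → (284825.745, 3968012.267) m.
P2 (35.4165°, -119.5641°) → (267187.681, 3922253.040) m.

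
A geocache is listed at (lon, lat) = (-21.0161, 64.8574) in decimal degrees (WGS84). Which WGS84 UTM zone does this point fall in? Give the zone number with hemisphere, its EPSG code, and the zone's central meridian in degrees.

Zone 27N (EPSG:32627), central meridian -21°

UTM zone = ⌊(λ + 180)/6⌋ + 1; -21.0161° ∈ [-24°, -18°) → zone 27.
Hemisphere: N (φ ≥ 0).
Central meridian λ₀ = 6×27 − 183 = -21°.
EPSG code: 32627.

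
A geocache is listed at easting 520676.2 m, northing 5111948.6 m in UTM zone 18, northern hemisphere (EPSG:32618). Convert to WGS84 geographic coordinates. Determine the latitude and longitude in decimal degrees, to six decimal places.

lat 46.160800°, lon -74.732200°

Zone 18N: λ₀ = -75°, k₀ = 0.9996, false easting 500000 m.
Meridian distance M = (N − FN)/k₀ = 5113994.2 m.
Inverse transverse Mercator on WGS84 gives φ = 46.16080018°, λ = -74.73220025°.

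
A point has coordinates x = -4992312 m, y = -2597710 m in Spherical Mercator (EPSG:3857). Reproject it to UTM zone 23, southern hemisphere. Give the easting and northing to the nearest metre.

Web Mercator inverse (R = 6378137 m) → φ = -22.71600346°, λ = -44.84670173°.
UTM 23S forward: E = 515742.928 m, N = 7487909.877 m.

E 515743 m, N 7487910 m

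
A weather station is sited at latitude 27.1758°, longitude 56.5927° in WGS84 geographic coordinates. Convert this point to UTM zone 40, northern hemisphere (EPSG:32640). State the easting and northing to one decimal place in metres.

E 459652.5 m, N 3005972.5 m

Zone 40 central meridian λ₀ = 6×40 − 183 = 57°; Δλ = -0.4073°.
Transverse Mercator on WGS84 with k₀ = 0.9996 gives E = 459652.484 m, N = 3005972.452 m.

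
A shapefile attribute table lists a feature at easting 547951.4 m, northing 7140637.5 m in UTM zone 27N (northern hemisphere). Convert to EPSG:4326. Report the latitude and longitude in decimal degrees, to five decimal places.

lat 64.38810°, lon -20.00580°

Zone 27N: λ₀ = -21°, k₀ = 0.9996, false easting 500000 m.
Meridian distance M = (N − FN)/k₀ = 7143494.9 m.
Inverse transverse Mercator on WGS84 gives φ = 64.38809965°, λ = -20.00579932°.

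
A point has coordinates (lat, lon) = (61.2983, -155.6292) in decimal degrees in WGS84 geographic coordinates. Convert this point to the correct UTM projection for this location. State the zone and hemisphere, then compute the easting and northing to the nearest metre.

Zone 5N: E 359160 m, N 6798849 m

Longitude -155.6292° lies in the 6° band [-156°, -150°), giving zone 5; latitude is north of the equator, so 5N.
Zone 5 central meridian λ₀ = 6×5 − 183 = -153°; Δλ = -2.6292°.
Transverse Mercator on WGS84 with k₀ = 0.9996 gives E = 359159.614 m, N = 6798849.238 m.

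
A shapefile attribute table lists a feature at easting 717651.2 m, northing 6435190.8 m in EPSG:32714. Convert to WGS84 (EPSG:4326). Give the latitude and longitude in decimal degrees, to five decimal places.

lat -32.19880°, lon -96.69100°

Zone 14S: λ₀ = -99°, k₀ = 0.9996, false easting 500000 m, false northing 10000000 m.
Meridian distance M = (N − FN)/k₀ = -3566235.7 m.
Inverse transverse Mercator on WGS84 gives φ = -32.19879982°, λ = -96.69099948°.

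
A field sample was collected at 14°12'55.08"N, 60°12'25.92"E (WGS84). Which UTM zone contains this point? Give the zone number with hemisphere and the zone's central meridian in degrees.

Zone 41N, central meridian 63°

UTM zone = ⌊(λ + 180)/6⌋ + 1; 60.2072° ∈ [60°, 66°) → zone 41.
Hemisphere: N (φ ≥ 0).
Central meridian λ₀ = 6×41 − 183 = 63°.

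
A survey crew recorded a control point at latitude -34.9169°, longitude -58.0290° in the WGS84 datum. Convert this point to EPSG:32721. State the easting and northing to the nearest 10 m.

E 406010 m, N 6135690 m

Zone 21 central meridian λ₀ = 6×21 − 183 = -57°; Δλ = -1.0290°.
Transverse Mercator on WGS84 with k₀ = 0.9996 gives E = 406005.460 m, N = 6135689.195 m.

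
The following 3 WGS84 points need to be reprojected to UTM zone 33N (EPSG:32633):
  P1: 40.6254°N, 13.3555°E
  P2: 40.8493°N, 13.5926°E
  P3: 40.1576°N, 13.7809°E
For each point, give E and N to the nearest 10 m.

P1: E 360910 m, N 4498470 m; P2: E 381360 m, N 4522980 m; P3: E 396180 m, N 4445960 m

UTM zone 33N: λ₀ = 15°, k₀ = 0.9996.
P1 (40.6254°, 13.3555°) → (360912.026, 4498474.104) m.
P2 (40.8493°, 13.5926°) → (381364.574, 4522981.281) m.
P3 (40.1576°, 13.7809°) → (396176.285, 4445961.887) m.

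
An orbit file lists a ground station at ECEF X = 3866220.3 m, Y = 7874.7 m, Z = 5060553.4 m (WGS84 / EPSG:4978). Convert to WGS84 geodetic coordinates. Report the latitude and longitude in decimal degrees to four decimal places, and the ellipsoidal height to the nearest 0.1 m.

λ = atan2(Y, X) = 0.11669962°; p = √(X²+Y²) = 3866228.3 m.
Bowring's method on WGS84 (a = 6378137 m, b = 6356752.314 m) gives φ = 52.80579965°, h = 3822.831 m.

lat 52.8058°, lon 0.1167°, h 3822.8 m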